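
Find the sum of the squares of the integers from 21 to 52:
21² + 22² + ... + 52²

Use ∑_{k=1}^{n} k² = n(n+1)(2n+1)/6, then subtract the first 20 terms.
∑_{k=1}^{52} k² = 52×53×105/6 = 48230
∑_{k=1}^{20} k² = 20×21×41/6 = 2870
∑_{k=21}^{52} k² = 48230 - 2870 = 45360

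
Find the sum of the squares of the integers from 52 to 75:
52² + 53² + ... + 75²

Use ∑_{k=1}^{n} k² = n(n+1)(2n+1)/6, then subtract the first 51 terms.
∑_{k=1}^{75} k² = 75×76×151/6 = 143450
∑_{k=1}^{51} k² = 51×52×103/6 = 45526
∑_{k=52}^{75} k² = 143450 - 45526 = 97924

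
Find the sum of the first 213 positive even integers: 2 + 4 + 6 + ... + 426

Sum of first n even numbers = n(n+1)
= 213×214
= 45582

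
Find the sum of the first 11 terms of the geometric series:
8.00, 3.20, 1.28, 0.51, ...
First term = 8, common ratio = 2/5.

Sₙ = a(1 - rⁿ) / (1 - r)
S_11 = 8(1 - (2/5)^11) / (1 - (2/5))
S_11 = 8(1 - (2048/48828125)) / (3/5)
S_11 = 130202872/9765625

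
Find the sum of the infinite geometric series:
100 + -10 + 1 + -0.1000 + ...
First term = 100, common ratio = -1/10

For |r| < 1, S = a / (1 - r)
S = 100 / (1 - (-1/10))
S = 100 / (11/10)
S = 1000/11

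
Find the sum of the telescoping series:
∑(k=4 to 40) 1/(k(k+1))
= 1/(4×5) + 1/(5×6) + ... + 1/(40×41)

Partial fractions: 1/(k(k+1)) = 1/k - 1/(k+1)
The series telescopes:
= (1/4 - 1/5) + (1/5 - 1/6) + ... + (1/40 - 1/41)
= 1/4 - 1/41
= 37/164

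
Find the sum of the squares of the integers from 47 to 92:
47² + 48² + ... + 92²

Use ∑_{k=1}^{n} k² = n(n+1)(2n+1)/6, then subtract the first 46 terms.
∑_{k=1}^{92} k² = 92×93×185/6 = 263810
∑_{k=1}^{46} k² = 46×47×93/6 = 33511
∑_{k=47}^{92} k² = 263810 - 33511 = 230299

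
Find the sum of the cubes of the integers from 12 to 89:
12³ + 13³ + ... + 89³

Use ∑_{k=1}^{n} k³ = [n(n+1)/2]², then subtract the first 11 terms.
∑_{k=1}^{89} k³ = [89×90/2]² = 4005² = 16040025
∑_{k=1}^{11} k³ = [11×12/2]² = 66² = 4356
∑_{k=12}^{89} k³ = 16040025 - 4356 = 16035669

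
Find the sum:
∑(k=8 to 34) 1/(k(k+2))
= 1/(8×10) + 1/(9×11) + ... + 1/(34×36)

Partial fractions: 1/(k(k+2)) = (1/2)[1/k - 1/(k+2)]
Telescoping leaves the first two and last two terms:
= (1/2)[1/8 + 1/9 - 1/35 - 1/36]
= 151/1680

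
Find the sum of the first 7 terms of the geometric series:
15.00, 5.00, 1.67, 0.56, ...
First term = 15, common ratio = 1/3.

Sₙ = a(1 - rⁿ) / (1 - r)
S_7 = 15(1 - (1/3)^7) / (1 - (1/3))
S_7 = 15(1 - (1/2187)) / (2/3)
S_7 = 5465/243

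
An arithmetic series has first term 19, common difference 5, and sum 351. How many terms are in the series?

Using S = n/2 × [2a + (n-1)d]
351 = n/2 × [2(19) + (n-1)(5)]
351 = n/2 × [38 + 5n - 5]
702 = n × [33 + 5n]
5n² + (33)n - 702 = 0
Discriminant: Δ = (33)² - 4(5)(-702) = 1089 + 14040 = 15129
√Δ = 123
n = [-(33) + √Δ] / (2·5) = (-33 + 123) / 10 = 90 / 10 = 9
(The negative root is discarded since n must be a positive integer.)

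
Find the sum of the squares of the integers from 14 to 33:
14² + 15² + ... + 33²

Use ∑_{k=1}^{n} k² = n(n+1)(2n+1)/6, then subtract the first 13 terms.
∑_{k=1}^{33} k² = 33×34×67/6 = 12529
∑_{k=1}^{13} k² = 13×14×27/6 = 819
∑_{k=14}^{33} k² = 12529 - 819 = 11710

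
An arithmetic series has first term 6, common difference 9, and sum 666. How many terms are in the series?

Using S = n/2 × [2a + (n-1)d]
666 = n/2 × [2(6) + (n-1)(9)]
666 = n/2 × [12 + 9n - 9]
1332 = n × [3 + 9n]
9n² + (3)n - 1332 = 0
Discriminant: Δ = (3)² - 4(9)(-1332) = 9 + 47952 = 47961
√Δ = 219
n = [-(3) + √Δ] / (2·9) = (-3 + 219) / 18 = 216 / 18 = 12
(The negative root is discarded since n must be a positive integer.)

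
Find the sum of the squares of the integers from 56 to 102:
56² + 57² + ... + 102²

Use ∑_{k=1}^{n} k² = n(n+1)(2n+1)/6, then subtract the first 55 terms.
∑_{k=1}^{102} k² = 102×103×205/6 = 358955
∑_{k=1}^{55} k² = 55×56×111/6 = 56980
∑_{k=56}^{102} k² = 358955 - 56980 = 301975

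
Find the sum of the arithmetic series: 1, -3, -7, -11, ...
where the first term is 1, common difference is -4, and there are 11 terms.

Sₙ = n/2 × (first + last)
Last term = a + (n-1)d = 1 + (11-1)×(-4) = -39
S_11 = 11/2 × (1 + (-39))
S_11 = 11/2 × (-38) = -209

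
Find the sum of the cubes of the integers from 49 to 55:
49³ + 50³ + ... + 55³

Use ∑_{k=1}^{n} k³ = [n(n+1)/2]², then subtract the first 48 terms.
∑_{k=1}^{55} k³ = [55×56/2]² = 1540² = 2371600
∑_{k=1}^{48} k³ = [48×49/2]² = 1176² = 1382976
∑_{k=49}^{55} k³ = 2371600 - 1382976 = 988624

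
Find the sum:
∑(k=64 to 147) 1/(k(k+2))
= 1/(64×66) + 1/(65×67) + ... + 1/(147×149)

Partial fractions: 1/(k(k+2)) = (1/2)[1/k - 1/(k+2)]
Telescoping leaves the first two and last two terms:
= (1/2)[1/64 + 1/65 - 1/148 - 1/149]
= 402297/45868160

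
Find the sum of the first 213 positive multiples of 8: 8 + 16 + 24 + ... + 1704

Factor out 8: = 8(1 + 2 + ... + 213) = 8 × n(n+1)/2
= 8 × 213×214/2
= 8 × 22791
= 182328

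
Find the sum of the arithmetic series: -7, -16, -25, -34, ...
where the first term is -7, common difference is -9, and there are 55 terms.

Sₙ = n/2 × (first + last)
Last term = a + (n-1)d = -7 + (55-1)×(-9) = -493
S_55 = 55/2 × (-7 + (-493))
S_55 = 55/2 × (-500) = -13750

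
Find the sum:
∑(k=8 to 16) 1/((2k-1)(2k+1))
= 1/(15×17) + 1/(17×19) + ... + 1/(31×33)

Partial fractions: 1/((2k-1)(2k+1)) = (1/2)[1/(2k-1) - 1/(2k+1)]
The series telescopes:
= (1/2)[1/15 - 1/33]
= 1/55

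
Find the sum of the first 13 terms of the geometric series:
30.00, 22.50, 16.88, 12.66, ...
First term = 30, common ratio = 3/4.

Sₙ = a(1 - rⁿ) / (1 - r)
S_13 = 30(1 - (3/4)^13) / (1 - (3/4))
S_13 = 30(1 - (1594323/67108864)) / (1/4)
S_13 = 982718115/8388608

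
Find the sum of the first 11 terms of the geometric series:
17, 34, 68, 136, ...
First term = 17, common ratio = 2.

Sₙ = a(1 - rⁿ) / (1 - r)
S_11 = 17(1 - 2^11) / (1 - 2)
S_11 = 17(1 - 2048) / (-1)
S_11 = 34799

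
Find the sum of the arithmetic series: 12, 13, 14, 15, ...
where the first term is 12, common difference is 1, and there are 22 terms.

Sₙ = n/2 × (first + last)
Last term = a + (n-1)d = 12 + (22-1)×1 = 33
S_22 = 22/2 × (12 + 33)
S_22 = 22/2 × 45 = 495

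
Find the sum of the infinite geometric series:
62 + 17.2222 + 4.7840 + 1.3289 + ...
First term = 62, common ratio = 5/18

For |r| < 1, S = a / (1 - r)
S = 62 / (1 - (5/18))
S = 62 / (13/18)
S = 1116/13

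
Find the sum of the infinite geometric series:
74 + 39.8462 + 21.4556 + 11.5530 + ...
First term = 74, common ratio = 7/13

For |r| < 1, S = a / (1 - r)
S = 74 / (1 - (7/13))
S = 74 / (6/13)
S = 481/3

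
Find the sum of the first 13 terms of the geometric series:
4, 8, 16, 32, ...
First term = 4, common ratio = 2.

Sₙ = a(1 - rⁿ) / (1 - r)
S_13 = 4(1 - 2^13) / (1 - 2)
S_13 = 4(1 - 8192) / (-1)
S_13 = 32764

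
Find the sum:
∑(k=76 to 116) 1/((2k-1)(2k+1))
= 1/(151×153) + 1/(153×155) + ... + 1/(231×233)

Partial fractions: 1/((2k-1)(2k+1)) = (1/2)[1/(2k-1) - 1/(2k+1)]
The series telescopes:
= (1/2)[1/151 - 1/233]
= 41/35183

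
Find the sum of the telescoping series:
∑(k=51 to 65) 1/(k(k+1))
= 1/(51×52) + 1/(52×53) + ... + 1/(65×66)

Partial fractions: 1/(k(k+1)) = 1/k - 1/(k+1)
The series telescopes:
= (1/51 - 1/52) + (1/52 - 1/53) + ... + (1/65 - 1/66)
= 1/51 - 1/66
= 5/1122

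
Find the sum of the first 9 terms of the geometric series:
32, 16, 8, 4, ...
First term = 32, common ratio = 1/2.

Sₙ = a(1 - rⁿ) / (1 - r)
S_9 = 32(1 - (1/2)^9) / (1 - (1/2))
S_9 = 32(1 - (1/512)) / (1/2)
S_9 = 511/8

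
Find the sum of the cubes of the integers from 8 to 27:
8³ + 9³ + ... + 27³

Use ∑_{k=1}^{n} k³ = [n(n+1)/2]², then subtract the first 7 terms.
∑_{k=1}^{27} k³ = [27×28/2]² = 378² = 142884
∑_{k=1}^{7} k³ = [7×8/2]² = 28² = 784
∑_{k=8}^{27} k³ = 142884 - 784 = 142100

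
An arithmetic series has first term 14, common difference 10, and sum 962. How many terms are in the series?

Using S = n/2 × [2a + (n-1)d]
962 = n/2 × [2(14) + (n-1)(10)]
962 = n/2 × [28 + 10n - 10]
1924 = n × [18 + 10n]
10n² + (18)n - 1924 = 0
Discriminant: Δ = (18)² - 4(10)(-1924) = 324 + 76960 = 77284
√Δ = 278
n = [-(18) + √Δ] / (2·10) = (-18 + 278) / 20 = 260 / 20 = 13
(The negative root is discarded since n must be a positive integer.)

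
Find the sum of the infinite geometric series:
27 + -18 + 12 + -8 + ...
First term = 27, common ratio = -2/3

For |r| < 1, S = a / (1 - r)
S = 27 / (1 - (-2/3))
S = 27 / (5/3)
S = 81/5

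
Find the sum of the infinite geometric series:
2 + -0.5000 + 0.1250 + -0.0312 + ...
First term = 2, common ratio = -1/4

For |r| < 1, S = a / (1 - r)
S = 2 / (1 - (-1/4))
S = 2 / (5/4)
S = 8/5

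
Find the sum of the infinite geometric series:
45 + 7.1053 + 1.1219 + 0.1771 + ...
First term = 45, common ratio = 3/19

For |r| < 1, S = a / (1 - r)
S = 45 / (1 - (3/19))
S = 45 / (16/19)
S = 855/16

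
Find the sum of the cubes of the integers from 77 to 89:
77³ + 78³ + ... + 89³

Use ∑_{k=1}^{n} k³ = [n(n+1)/2]², then subtract the first 76 terms.
∑_{k=1}^{89} k³ = [89×90/2]² = 4005² = 16040025
∑_{k=1}^{76} k³ = [76×77/2]² = 2926² = 8561476
∑_{k=77}^{89} k³ = 16040025 - 8561476 = 7478549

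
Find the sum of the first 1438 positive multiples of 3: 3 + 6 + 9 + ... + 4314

Factor out 3: = 3(1 + 2 + ... + 1438) = 3 × n(n+1)/2
= 3 × 1438×1439/2
= 3 × 1034641
= 3103923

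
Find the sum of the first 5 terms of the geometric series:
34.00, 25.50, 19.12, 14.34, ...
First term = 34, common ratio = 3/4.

Sₙ = a(1 - rⁿ) / (1 - r)
S_5 = 34(1 - (3/4)^5) / (1 - (3/4))
S_5 = 34(1 - (243/1024)) / (1/4)
S_5 = 13277/128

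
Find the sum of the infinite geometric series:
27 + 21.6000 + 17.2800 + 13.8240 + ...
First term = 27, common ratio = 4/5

For |r| < 1, S = a / (1 - r)
S = 27 / (1 - (4/5))
S = 27 / (1/5)
S = 135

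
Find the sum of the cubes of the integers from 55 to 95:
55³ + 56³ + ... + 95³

Use ∑_{k=1}^{n} k³ = [n(n+1)/2]², then subtract the first 54 terms.
∑_{k=1}^{95} k³ = [95×96/2]² = 4560² = 20793600
∑_{k=1}^{54} k³ = [54×55/2]² = 1485² = 2205225
∑_{k=55}^{95} k³ = 20793600 - 2205225 = 18588375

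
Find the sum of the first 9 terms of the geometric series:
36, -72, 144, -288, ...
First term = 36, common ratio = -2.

Sₙ = a(1 - rⁿ) / (1 - r)
S_9 = 36(1 - (-2)^9) / (1 - (-2))
S_9 = 36(1 - (-512)) / (3)
S_9 = 6156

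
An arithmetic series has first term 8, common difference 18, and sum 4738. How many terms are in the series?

Using S = n/2 × [2a + (n-1)d]
4738 = n/2 × [2(8) + (n-1)(18)]
4738 = n/2 × [16 + 18n - 18]
9476 = n × [-2 + 18n]
18n² + (-2)n - 9476 = 0
Discriminant: Δ = (-2)² - 4(18)(-9476) = 4 + 682272 = 682276
√Δ = 826
n = [-(-2) + √Δ] / (2·18) = (2 + 826) / 36 = 828 / 36 = 23
(The negative root is discarded since n must be a positive integer.)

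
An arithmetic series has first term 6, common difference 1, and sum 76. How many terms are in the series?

Using S = n/2 × [2a + (n-1)d]
76 = n/2 × [2(6) + (n-1)(1)]
76 = n/2 × [12 + 1n - 1]
152 = n × [11 + 1n]
1n² + (11)n - 152 = 0
Discriminant: Δ = (11)² - 4(1)(-152) = 121 + 608 = 729
√Δ = 27
n = [-(11) + √Δ] / (2·1) = (-11 + 27) / 2 = 16 / 2 = 8
(The negative root is discarded since n must be a positive integer.)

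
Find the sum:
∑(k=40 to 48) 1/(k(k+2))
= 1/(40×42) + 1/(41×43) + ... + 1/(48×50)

Partial fractions: 1/(k(k+2)) = (1/2)[1/k - 1/(k+2)]
Telescoping leaves the first two and last two terms:
= (1/2)[1/40 + 1/41 - 1/49 - 1/50]
= 3609/803600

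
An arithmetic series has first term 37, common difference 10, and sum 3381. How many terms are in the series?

Using S = n/2 × [2a + (n-1)d]
3381 = n/2 × [2(37) + (n-1)(10)]
3381 = n/2 × [74 + 10n - 10]
6762 = n × [64 + 10n]
10n² + (64)n - 6762 = 0
Discriminant: Δ = (64)² - 4(10)(-6762) = 4096 + 270480 = 274576
√Δ = 524
n = [-(64) + √Δ] / (2·10) = (-64 + 524) / 20 = 460 / 20 = 23
(The negative root is discarded since n must be a positive integer.)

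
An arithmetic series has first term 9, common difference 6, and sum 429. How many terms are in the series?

Using S = n/2 × [2a + (n-1)d]
429 = n/2 × [2(9) + (n-1)(6)]
429 = n/2 × [18 + 6n - 6]
858 = n × [12 + 6n]
6n² + (12)n - 858 = 0
Discriminant: Δ = (12)² - 4(6)(-858) = 144 + 20592 = 20736
√Δ = 144
n = [-(12) + √Δ] / (2·6) = (-12 + 144) / 12 = 132 / 12 = 11
(The negative root is discarded since n must be a positive integer.)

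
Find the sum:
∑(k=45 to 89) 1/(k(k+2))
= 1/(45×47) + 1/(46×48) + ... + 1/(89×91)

Partial fractions: 1/(k(k+2)) = (1/2)[1/k - 1/(k+2)]
Telescoping leaves the first two and last two terms:
= (1/2)[1/45 + 1/46 - 1/90 - 1/91]
= 2059/188370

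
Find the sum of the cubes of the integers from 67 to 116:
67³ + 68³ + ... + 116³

Use ∑_{k=1}^{n} k³ = [n(n+1)/2]², then subtract the first 66 terms.
∑_{k=1}^{116} k³ = [116×117/2]² = 6786² = 46049796
∑_{k=1}^{66} k³ = [66×67/2]² = 2211² = 4888521
∑_{k=67}^{116} k³ = 46049796 - 4888521 = 41161275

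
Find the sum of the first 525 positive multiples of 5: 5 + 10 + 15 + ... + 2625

Factor out 5: = 5(1 + 2 + ... + 525) = 5 × n(n+1)/2
= 5 × 525×526/2
= 5 × 138075
= 690375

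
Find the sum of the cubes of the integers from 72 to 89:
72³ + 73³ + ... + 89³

Use ∑_{k=1}^{n} k³ = [n(n+1)/2]², then subtract the first 71 terms.
∑_{k=1}^{89} k³ = [89×90/2]² = 4005² = 16040025
∑_{k=1}^{71} k³ = [71×72/2]² = 2556² = 6533136
∑_{k=72}^{89} k³ = 16040025 - 6533136 = 9506889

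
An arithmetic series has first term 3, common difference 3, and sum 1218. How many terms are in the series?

Using S = n/2 × [2a + (n-1)d]
1218 = n/2 × [2(3) + (n-1)(3)]
1218 = n/2 × [6 + 3n - 3]
2436 = n × [3 + 3n]
3n² + (3)n - 2436 = 0
Discriminant: Δ = (3)² - 4(3)(-2436) = 9 + 29232 = 29241
√Δ = 171
n = [-(3) + √Δ] / (2·3) = (-3 + 171) / 6 = 168 / 6 = 28
(The negative root is discarded since n must be a positive integer.)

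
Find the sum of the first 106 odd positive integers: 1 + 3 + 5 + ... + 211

Sum of first n odd numbers = n²
= 106²
= 11236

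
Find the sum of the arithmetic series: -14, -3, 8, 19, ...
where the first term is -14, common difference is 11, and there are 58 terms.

Sₙ = n/2 × (first + last)
Last term = a + (n-1)d = -14 + (58-1)×11 = 613
S_58 = 58/2 × (-14 + 613)
S_58 = 58/2 × 599 = 17371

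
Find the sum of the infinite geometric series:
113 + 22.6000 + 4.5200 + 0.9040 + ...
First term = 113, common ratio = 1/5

For |r| < 1, S = a / (1 - r)
S = 113 / (1 - (1/5))
S = 113 / (4/5)
S = 565/4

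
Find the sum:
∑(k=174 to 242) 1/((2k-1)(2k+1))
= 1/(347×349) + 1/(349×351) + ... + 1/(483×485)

Partial fractions: 1/((2k-1)(2k+1)) = (1/2)[1/(2k-1) - 1/(2k+1)]
The series telescopes:
= (1/2)[1/347 - 1/485]
= 69/168295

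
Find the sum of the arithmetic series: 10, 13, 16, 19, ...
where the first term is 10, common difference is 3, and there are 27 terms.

Sₙ = n/2 × (first + last)
Last term = a + (n-1)d = 10 + (27-1)×3 = 88
S_27 = 27/2 × (10 + 88)
S_27 = 27/2 × 98 = 1323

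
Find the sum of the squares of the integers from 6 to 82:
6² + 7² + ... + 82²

Use ∑_{k=1}^{n} k² = n(n+1)(2n+1)/6, then subtract the first 5 terms.
∑_{k=1}^{82} k² = 82×83×165/6 = 187165
∑_{k=1}^{5} k² = 5×6×11/6 = 55
∑_{k=6}^{82} k² = 187165 - 55 = 187110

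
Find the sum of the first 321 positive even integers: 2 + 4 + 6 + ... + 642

Sum of first n even numbers = n(n+1)
= 321×322
= 103362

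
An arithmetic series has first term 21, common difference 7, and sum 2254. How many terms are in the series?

Using S = n/2 × [2a + (n-1)d]
2254 = n/2 × [2(21) + (n-1)(7)]
2254 = n/2 × [42 + 7n - 7]
4508 = n × [35 + 7n]
7n² + (35)n - 4508 = 0
Discriminant: Δ = (35)² - 4(7)(-4508) = 1225 + 126224 = 127449
√Δ = 357
n = [-(35) + √Δ] / (2·7) = (-35 + 357) / 14 = 322 / 14 = 23
(The negative root is discarded since n must be a positive integer.)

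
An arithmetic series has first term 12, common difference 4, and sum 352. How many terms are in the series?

Using S = n/2 × [2a + (n-1)d]
352 = n/2 × [2(12) + (n-1)(4)]
352 = n/2 × [24 + 4n - 4]
704 = n × [20 + 4n]
4n² + (20)n - 704 = 0
Discriminant: Δ = (20)² - 4(4)(-704) = 400 + 11264 = 11664
√Δ = 108
n = [-(20) + √Δ] / (2·4) = (-20 + 108) / 8 = 88 / 8 = 11
(The negative root is discarded since n must be a positive integer.)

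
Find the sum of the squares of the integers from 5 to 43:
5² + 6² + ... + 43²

Use ∑_{k=1}^{n} k² = n(n+1)(2n+1)/6, then subtract the first 4 terms.
∑_{k=1}^{43} k² = 43×44×87/6 = 27434
∑_{k=1}^{4} k² = 4×5×9/6 = 30
∑_{k=5}^{43} k² = 27434 - 30 = 27404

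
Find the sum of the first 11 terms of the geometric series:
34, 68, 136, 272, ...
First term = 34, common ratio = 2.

Sₙ = a(1 - rⁿ) / (1 - r)
S_11 = 34(1 - 2^11) / (1 - 2)
S_11 = 34(1 - 2048) / (-1)
S_11 = 69598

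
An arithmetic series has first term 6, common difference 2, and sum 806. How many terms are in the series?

Using S = n/2 × [2a + (n-1)d]
806 = n/2 × [2(6) + (n-1)(2)]
806 = n/2 × [12 + 2n - 2]
1612 = n × [10 + 2n]
2n² + (10)n - 1612 = 0
Discriminant: Δ = (10)² - 4(2)(-1612) = 100 + 12896 = 12996
√Δ = 114
n = [-(10) + √Δ] / (2·2) = (-10 + 114) / 4 = 104 / 4 = 26
(The negative root is discarded since n must be a positive integer.)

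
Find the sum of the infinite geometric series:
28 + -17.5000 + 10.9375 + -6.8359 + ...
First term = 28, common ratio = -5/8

For |r| < 1, S = a / (1 - r)
S = 28 / (1 - (-5/8))
S = 28 / (13/8)
S = 224/13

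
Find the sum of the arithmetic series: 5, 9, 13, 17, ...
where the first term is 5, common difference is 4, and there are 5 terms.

Sₙ = n/2 × (first + last)
Last term = a + (n-1)d = 5 + (5-1)×4 = 21
S_5 = 5/2 × (5 + 21)
S_5 = 5/2 × 26 = 65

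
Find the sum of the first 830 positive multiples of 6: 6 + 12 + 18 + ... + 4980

Factor out 6: = 6(1 + 2 + ... + 830) = 6 × n(n+1)/2
= 6 × 830×831/2
= 6 × 344865
= 2069190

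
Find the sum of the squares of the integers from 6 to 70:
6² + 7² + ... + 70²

Use ∑_{k=1}^{n} k² = n(n+1)(2n+1)/6, then subtract the first 5 terms.
∑_{k=1}^{70} k² = 70×71×141/6 = 116795
∑_{k=1}^{5} k² = 5×6×11/6 = 55
∑_{k=6}^{70} k² = 116795 - 55 = 116740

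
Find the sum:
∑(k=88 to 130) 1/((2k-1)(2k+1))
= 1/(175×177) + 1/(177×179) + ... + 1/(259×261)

Partial fractions: 1/((2k-1)(2k+1)) = (1/2)[1/(2k-1) - 1/(2k+1)]
The series telescopes:
= (1/2)[1/175 - 1/261]
= 43/45675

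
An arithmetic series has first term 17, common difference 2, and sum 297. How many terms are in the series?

Using S = n/2 × [2a + (n-1)d]
297 = n/2 × [2(17) + (n-1)(2)]
297 = n/2 × [34 + 2n - 2]
594 = n × [32 + 2n]
2n² + (32)n - 594 = 0
Discriminant: Δ = (32)² - 4(2)(-594) = 1024 + 4752 = 5776
√Δ = 76
n = [-(32) + √Δ] / (2·2) = (-32 + 76) / 4 = 44 / 4 = 11
(The negative root is discarded since n must be a positive integer.)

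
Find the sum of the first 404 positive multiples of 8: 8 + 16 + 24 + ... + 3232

Factor out 8: = 8(1 + 2 + ... + 404) = 8 × n(n+1)/2
= 8 × 404×405/2
= 8 × 81810
= 654480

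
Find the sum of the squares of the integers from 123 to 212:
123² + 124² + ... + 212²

Use ∑_{k=1}^{n} k² = n(n+1)(2n+1)/6, then subtract the first 122 terms.
∑_{k=1}^{212} k² = 212×213×425/6 = 3198550
∑_{k=1}^{122} k² = 122×123×245/6 = 612745
∑_{k=123}^{212} k² = 3198550 - 612745 = 2585805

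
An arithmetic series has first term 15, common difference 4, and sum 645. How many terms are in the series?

Using S = n/2 × [2a + (n-1)d]
645 = n/2 × [2(15) + (n-1)(4)]
645 = n/2 × [30 + 4n - 4]
1290 = n × [26 + 4n]
4n² + (26)n - 1290 = 0
Discriminant: Δ = (26)² - 4(4)(-1290) = 676 + 20640 = 21316
√Δ = 146
n = [-(26) + √Δ] / (2·4) = (-26 + 146) / 8 = 120 / 8 = 15
(The negative root is discarded since n must be a positive integer.)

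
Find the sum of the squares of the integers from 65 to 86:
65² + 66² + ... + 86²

Use ∑_{k=1}^{n} k² = n(n+1)(2n+1)/6, then subtract the first 64 terms.
∑_{k=1}^{86} k² = 86×87×173/6 = 215731
∑_{k=1}^{64} k² = 64×65×129/6 = 89440
∑_{k=65}^{86} k² = 215731 - 89440 = 126291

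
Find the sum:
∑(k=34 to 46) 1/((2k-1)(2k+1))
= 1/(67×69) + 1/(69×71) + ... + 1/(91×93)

Partial fractions: 1/((2k-1)(2k+1)) = (1/2)[1/(2k-1) - 1/(2k+1)]
The series telescopes:
= (1/2)[1/67 - 1/93]
= 13/6231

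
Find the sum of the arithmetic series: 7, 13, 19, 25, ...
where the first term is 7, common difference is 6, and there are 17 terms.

Sₙ = n/2 × (first + last)
Last term = a + (n-1)d = 7 + (17-1)×6 = 103
S_17 = 17/2 × (7 + 103)
S_17 = 17/2 × 110 = 935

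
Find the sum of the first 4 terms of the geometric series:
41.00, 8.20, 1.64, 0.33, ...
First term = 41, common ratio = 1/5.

Sₙ = a(1 - rⁿ) / (1 - r)
S_4 = 41(1 - (1/5)^4) / (1 - (1/5))
S_4 = 41(1 - (1/625)) / (4/5)
S_4 = 6396/125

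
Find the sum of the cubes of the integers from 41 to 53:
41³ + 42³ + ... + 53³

Use ∑_{k=1}^{n} k³ = [n(n+1)/2]², then subtract the first 40 terms.
∑_{k=1}^{53} k³ = [53×54/2]² = 1431² = 2047761
∑_{k=1}^{40} k³ = [40×41/2]² = 820² = 672400
∑_{k=41}^{53} k³ = 2047761 - 672400 = 1375361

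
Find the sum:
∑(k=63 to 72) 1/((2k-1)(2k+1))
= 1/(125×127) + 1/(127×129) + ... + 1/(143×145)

Partial fractions: 1/((2k-1)(2k+1)) = (1/2)[1/(2k-1) - 1/(2k+1)]
The series telescopes:
= (1/2)[1/125 - 1/145]
= 2/3625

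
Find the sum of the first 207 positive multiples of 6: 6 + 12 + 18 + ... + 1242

Factor out 6: = 6(1 + 2 + ... + 207) = 6 × n(n+1)/2
= 6 × 207×208/2
= 6 × 21528
= 129168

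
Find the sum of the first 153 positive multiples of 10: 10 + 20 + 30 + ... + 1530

Factor out 10: = 10(1 + 2 + ... + 153) = 10 × n(n+1)/2
= 10 × 153×154/2
= 10 × 11781
= 117810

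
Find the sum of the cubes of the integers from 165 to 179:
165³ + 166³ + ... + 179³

Use ∑_{k=1}^{n} k³ = [n(n+1)/2]², then subtract the first 164 terms.
∑_{k=1}^{179} k³ = [179×180/2]² = 16110² = 259532100
∑_{k=1}^{164} k³ = [164×165/2]² = 13530² = 183060900
∑_{k=165}^{179} k³ = 259532100 - 183060900 = 76471200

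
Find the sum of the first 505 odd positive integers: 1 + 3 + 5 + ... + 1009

Sum of first n odd numbers = n²
= 505²
= 255025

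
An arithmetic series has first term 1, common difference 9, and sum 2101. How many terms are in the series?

Using S = n/2 × [2a + (n-1)d]
2101 = n/2 × [2(1) + (n-1)(9)]
2101 = n/2 × [2 + 9n - 9]
4202 = n × [-7 + 9n]
9n² + (-7)n - 4202 = 0
Discriminant: Δ = (-7)² - 4(9)(-4202) = 49 + 151272 = 151321
√Δ = 389
n = [-(-7) + √Δ] / (2·9) = (7 + 389) / 18 = 396 / 18 = 22
(The negative root is discarded since n must be a positive integer.)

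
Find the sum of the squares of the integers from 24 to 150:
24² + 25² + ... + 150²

Use ∑_{k=1}^{n} k² = n(n+1)(2n+1)/6, then subtract the first 23 terms.
∑_{k=1}^{150} k² = 150×151×301/6 = 1136275
∑_{k=1}^{23} k² = 23×24×47/6 = 4324
∑_{k=24}^{150} k² = 1136275 - 4324 = 1131951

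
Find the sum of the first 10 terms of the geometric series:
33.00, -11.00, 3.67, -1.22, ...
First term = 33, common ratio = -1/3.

Sₙ = a(1 - rⁿ) / (1 - r)
S_10 = 33(1 - (-1/3)^10) / (1 - (-1/3))
S_10 = 33(1 - (1/59049)) / (4/3)
S_10 = 162382/6561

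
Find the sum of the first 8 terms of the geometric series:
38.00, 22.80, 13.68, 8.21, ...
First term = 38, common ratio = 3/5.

Sₙ = a(1 - rⁿ) / (1 - r)
S_8 = 38(1 - (3/5)^8) / (1 - (3/5))
S_8 = 38(1 - (6561/390625)) / (2/5)
S_8 = 7297216/78125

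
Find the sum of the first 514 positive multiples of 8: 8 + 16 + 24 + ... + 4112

Factor out 8: = 8(1 + 2 + ... + 514) = 8 × n(n+1)/2
= 8 × 514×515/2
= 8 × 132355
= 1058840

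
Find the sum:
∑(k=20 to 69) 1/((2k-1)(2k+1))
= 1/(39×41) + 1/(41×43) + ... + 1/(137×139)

Partial fractions: 1/((2k-1)(2k+1)) = (1/2)[1/(2k-1) - 1/(2k+1)]
The series telescopes:
= (1/2)[1/39 - 1/139]
= 50/5421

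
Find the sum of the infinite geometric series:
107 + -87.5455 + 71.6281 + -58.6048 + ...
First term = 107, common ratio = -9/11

For |r| < 1, S = a / (1 - r)
S = 107 / (1 - (-9/11))
S = 107 / (20/11)
S = 1177/20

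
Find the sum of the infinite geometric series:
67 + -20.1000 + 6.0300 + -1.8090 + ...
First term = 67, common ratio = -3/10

For |r| < 1, S = a / (1 - r)
S = 67 / (1 - (-3/10))
S = 67 / (13/10)
S = 670/13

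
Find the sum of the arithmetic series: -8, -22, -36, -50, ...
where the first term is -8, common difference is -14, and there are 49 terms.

Sₙ = n/2 × (first + last)
Last term = a + (n-1)d = -8 + (49-1)×(-14) = -680
S_49 = 49/2 × (-8 + (-680))
S_49 = 49/2 × (-688) = -16856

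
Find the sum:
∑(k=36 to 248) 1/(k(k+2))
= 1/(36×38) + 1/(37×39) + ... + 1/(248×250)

Partial fractions: 1/(k(k+2)) = (1/2)[1/k - 1/(k+2)]
Telescoping leaves the first two and last two terms:
= (1/2)[1/36 + 1/37 - 1/249 - 1/250]
= 646597/27639000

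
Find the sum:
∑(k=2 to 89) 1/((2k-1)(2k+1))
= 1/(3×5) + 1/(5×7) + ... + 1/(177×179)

Partial fractions: 1/((2k-1)(2k+1)) = (1/2)[1/(2k-1) - 1/(2k+1)]
The series telescopes:
= (1/2)[1/3 - 1/179]
= 88/537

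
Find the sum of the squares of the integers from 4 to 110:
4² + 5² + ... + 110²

Use ∑_{k=1}^{n} k² = n(n+1)(2n+1)/6, then subtract the first 3 terms.
∑_{k=1}^{110} k² = 110×111×221/6 = 449735
∑_{k=1}^{3} k² = 3×4×7/6 = 14
∑_{k=4}^{110} k² = 449735 - 14 = 449721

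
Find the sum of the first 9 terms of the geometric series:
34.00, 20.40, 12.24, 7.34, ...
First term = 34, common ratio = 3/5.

Sₙ = a(1 - rⁿ) / (1 - r)
S_9 = 34(1 - (3/5)^9) / (1 - (3/5))
S_9 = 34(1 - (19683/1953125)) / (2/5)
S_9 = 32868514/390625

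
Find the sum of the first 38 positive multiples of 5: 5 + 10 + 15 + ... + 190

Factor out 5: = 5(1 + 2 + ... + 38) = 5 × n(n+1)/2
= 5 × 38×39/2
= 5 × 741
= 3705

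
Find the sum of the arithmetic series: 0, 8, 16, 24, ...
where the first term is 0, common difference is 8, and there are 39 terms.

Sₙ = n/2 × (first + last)
Last term = a + (n-1)d = 0 + (39-1)×8 = 304
S_39 = 39/2 × (0 + 304)
S_39 = 39/2 × 304 = 5928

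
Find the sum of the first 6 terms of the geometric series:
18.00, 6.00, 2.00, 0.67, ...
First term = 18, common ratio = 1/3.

Sₙ = a(1 - rⁿ) / (1 - r)
S_6 = 18(1 - (1/3)^6) / (1 - (1/3))
S_6 = 18(1 - (1/729)) / (2/3)
S_6 = 728/27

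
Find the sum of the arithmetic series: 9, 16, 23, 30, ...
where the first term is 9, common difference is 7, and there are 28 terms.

Sₙ = n/2 × (first + last)
Last term = a + (n-1)d = 9 + (28-1)×7 = 198
S_28 = 28/2 × (9 + 198)
S_28 = 28/2 × 207 = 2898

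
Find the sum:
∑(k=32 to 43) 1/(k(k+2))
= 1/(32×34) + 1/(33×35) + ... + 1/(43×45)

Partial fractions: 1/(k(k+2)) = (1/2)[1/k - 1/(k+2)]
Telescoping leaves the first two and last two terms:
= (1/2)[1/32 + 1/33 - 1/44 - 1/45]
= 263/31680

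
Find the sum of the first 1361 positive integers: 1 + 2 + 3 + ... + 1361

Formula: ∑k = n(n+1)/2
= 1361×1362/2
= 1853682/2
= 926841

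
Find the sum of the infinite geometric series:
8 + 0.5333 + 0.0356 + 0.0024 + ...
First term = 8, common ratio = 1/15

For |r| < 1, S = a / (1 - r)
S = 8 / (1 - (1/15))
S = 8 / (14/15)
S = 60/7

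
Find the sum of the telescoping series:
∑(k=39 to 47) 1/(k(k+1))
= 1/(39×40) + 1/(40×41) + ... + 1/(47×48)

Partial fractions: 1/(k(k+1)) = 1/k - 1/(k+1)
The series telescopes:
= (1/39 - 1/40) + (1/40 - 1/41) + ... + (1/47 - 1/48)
= 1/39 - 1/48
= 1/208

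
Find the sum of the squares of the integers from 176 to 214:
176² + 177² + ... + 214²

Use ∑_{k=1}^{n} k² = n(n+1)(2n+1)/6, then subtract the first 175 terms.
∑_{k=1}^{214} k² = 214×215×429/6 = 3289715
∑_{k=1}^{175} k² = 175×176×351/6 = 1801800
∑_{k=176}^{214} k² = 3289715 - 1801800 = 1487915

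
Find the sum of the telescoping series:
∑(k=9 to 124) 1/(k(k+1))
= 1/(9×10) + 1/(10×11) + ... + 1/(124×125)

Partial fractions: 1/(k(k+1)) = 1/k - 1/(k+1)
The series telescopes:
= (1/9 - 1/10) + (1/10 - 1/11) + ... + (1/124 - 1/125)
= 1/9 - 1/125
= 116/1125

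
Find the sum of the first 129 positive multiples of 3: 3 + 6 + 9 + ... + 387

Factor out 3: = 3(1 + 2 + ... + 129) = 3 × n(n+1)/2
= 3 × 129×130/2
= 3 × 8385
= 25155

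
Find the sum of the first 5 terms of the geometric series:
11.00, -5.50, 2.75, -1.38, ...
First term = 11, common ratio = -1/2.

Sₙ = a(1 - rⁿ) / (1 - r)
S_5 = 11(1 - (-1/2)^5) / (1 - (-1/2))
S_5 = 11(1 - (-1/32)) / (3/2)
S_5 = 121/16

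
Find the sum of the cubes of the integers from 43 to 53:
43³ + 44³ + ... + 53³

Use ∑_{k=1}^{n} k³ = [n(n+1)/2]², then subtract the first 42 terms.
∑_{k=1}^{53} k³ = [53×54/2]² = 1431² = 2047761
∑_{k=1}^{42} k³ = [42×43/2]² = 903² = 815409
∑_{k=43}^{53} k³ = 2047761 - 815409 = 1232352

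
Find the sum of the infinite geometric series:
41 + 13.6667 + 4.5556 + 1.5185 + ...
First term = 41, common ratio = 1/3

For |r| < 1, S = a / (1 - r)
S = 41 / (1 - (1/3))
S = 41 / (2/3)
S = 123/2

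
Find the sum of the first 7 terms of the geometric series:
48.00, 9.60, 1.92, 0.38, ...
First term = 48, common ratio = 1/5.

Sₙ = a(1 - rⁿ) / (1 - r)
S_7 = 48(1 - (1/5)^7) / (1 - (1/5))
S_7 = 48(1 - (1/78125)) / (4/5)
S_7 = 937488/15625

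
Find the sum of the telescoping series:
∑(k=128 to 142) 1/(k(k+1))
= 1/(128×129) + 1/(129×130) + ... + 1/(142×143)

Partial fractions: 1/(k(k+1)) = 1/k - 1/(k+1)
The series telescopes:
= (1/128 - 1/129) + (1/129 - 1/130) + ... + (1/142 - 1/143)
= 1/128 - 1/143
= 15/18304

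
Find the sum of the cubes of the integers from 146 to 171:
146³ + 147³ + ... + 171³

Use ∑_{k=1}^{n} k³ = [n(n+1)/2]², then subtract the first 145 terms.
∑_{k=1}^{171} k³ = [171×172/2]² = 14706² = 216266436
∑_{k=1}^{145} k³ = [145×146/2]² = 10585² = 112042225
∑_{k=146}^{171} k³ = 216266436 - 112042225 = 104224211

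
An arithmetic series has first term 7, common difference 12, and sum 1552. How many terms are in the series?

Using S = n/2 × [2a + (n-1)d]
1552 = n/2 × [2(7) + (n-1)(12)]
1552 = n/2 × [14 + 12n - 12]
3104 = n × [2 + 12n]
12n² + (2)n - 3104 = 0
Discriminant: Δ = (2)² - 4(12)(-3104) = 4 + 148992 = 148996
√Δ = 386
n = [-(2) + √Δ] / (2·12) = (-2 + 386) / 24 = 384 / 24 = 16
(The negative root is discarded since n must be a positive integer.)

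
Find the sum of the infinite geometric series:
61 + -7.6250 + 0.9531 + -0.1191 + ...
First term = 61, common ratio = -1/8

For |r| < 1, S = a / (1 - r)
S = 61 / (1 - (-1/8))
S = 61 / (9/8)
S = 488/9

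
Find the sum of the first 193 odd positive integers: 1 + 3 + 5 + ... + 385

Sum of first n odd numbers = n²
= 193²
= 37249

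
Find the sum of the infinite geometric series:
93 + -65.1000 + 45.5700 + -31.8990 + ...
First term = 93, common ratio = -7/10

For |r| < 1, S = a / (1 - r)
S = 93 / (1 - (-7/10))
S = 93 / (17/10)
S = 930/17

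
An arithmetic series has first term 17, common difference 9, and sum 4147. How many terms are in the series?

Using S = n/2 × [2a + (n-1)d]
4147 = n/2 × [2(17) + (n-1)(9)]
4147 = n/2 × [34 + 9n - 9]
8294 = n × [25 + 9n]
9n² + (25)n - 8294 = 0
Discriminant: Δ = (25)² - 4(9)(-8294) = 625 + 298584 = 299209
√Δ = 547
n = [-(25) + √Δ] / (2·9) = (-25 + 547) / 18 = 522 / 18 = 29
(The negative root is discarded since n must be a positive integer.)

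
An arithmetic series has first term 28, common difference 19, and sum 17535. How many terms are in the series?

Using S = n/2 × [2a + (n-1)d]
17535 = n/2 × [2(28) + (n-1)(19)]
17535 = n/2 × [56 + 19n - 19]
35070 = n × [37 + 19n]
19n² + (37)n - 35070 = 0
Discriminant: Δ = (37)² - 4(19)(-35070) = 1369 + 2665320 = 2666689
√Δ = 1633
n = [-(37) + √Δ] / (2·19) = (-37 + 1633) / 38 = 1596 / 38 = 42
(The negative root is discarded since n must be a positive integer.)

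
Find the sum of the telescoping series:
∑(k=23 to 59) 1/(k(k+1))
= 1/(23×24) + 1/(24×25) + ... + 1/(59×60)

Partial fractions: 1/(k(k+1)) = 1/k - 1/(k+1)
The series telescopes:
= (1/23 - 1/24) + (1/24 - 1/25) + ... + (1/59 - 1/60)
= 1/23 - 1/60
= 37/1380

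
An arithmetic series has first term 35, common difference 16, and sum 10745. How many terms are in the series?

Using S = n/2 × [2a + (n-1)d]
10745 = n/2 × [2(35) + (n-1)(16)]
10745 = n/2 × [70 + 16n - 16]
21490 = n × [54 + 16n]
16n² + (54)n - 21490 = 0
Discriminant: Δ = (54)² - 4(16)(-21490) = 2916 + 1375360 = 1378276
√Δ = 1174
n = [-(54) + √Δ] / (2·16) = (-54 + 1174) / 32 = 1120 / 32 = 35
(The negative root is discarded since n must be a positive integer.)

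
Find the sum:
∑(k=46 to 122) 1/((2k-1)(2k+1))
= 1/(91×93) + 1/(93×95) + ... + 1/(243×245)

Partial fractions: 1/((2k-1)(2k+1)) = (1/2)[1/(2k-1) - 1/(2k+1)]
The series telescopes:
= (1/2)[1/91 - 1/245]
= 11/3185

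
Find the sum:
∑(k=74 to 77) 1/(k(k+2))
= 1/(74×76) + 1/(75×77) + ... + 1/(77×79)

Partial fractions: 1/(k(k+2)) = (1/2)[1/k - 1/(k+2)]
Telescoping leaves the first two and last two terms:
= (1/2)[1/74 + 1/75 - 1/78 - 1/79]
= 3899/5699850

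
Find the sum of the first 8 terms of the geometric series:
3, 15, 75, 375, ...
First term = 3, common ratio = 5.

Sₙ = a(1 - rⁿ) / (1 - r)
S_8 = 3(1 - 5^8) / (1 - 5)
S_8 = 3(1 - 390625) / (-4)
S_8 = 292968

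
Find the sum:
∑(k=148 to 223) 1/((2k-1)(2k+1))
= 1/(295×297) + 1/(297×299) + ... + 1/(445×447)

Partial fractions: 1/((2k-1)(2k+1)) = (1/2)[1/(2k-1) - 1/(2k+1)]
The series telescopes:
= (1/2)[1/295 - 1/447]
= 76/131865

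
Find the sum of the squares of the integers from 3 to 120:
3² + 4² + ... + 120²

Use ∑_{k=1}^{n} k² = n(n+1)(2n+1)/6, then subtract the first 2 terms.
∑_{k=1}^{120} k² = 120×121×241/6 = 583220
∑_{k=1}^{2} k² = 2×3×5/6 = 5
∑_{k=3}^{120} k² = 583220 - 5 = 583215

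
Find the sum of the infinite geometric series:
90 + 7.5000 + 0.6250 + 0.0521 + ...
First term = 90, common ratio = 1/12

For |r| < 1, S = a / (1 - r)
S = 90 / (1 - (1/12))
S = 90 / (11/12)
S = 1080/11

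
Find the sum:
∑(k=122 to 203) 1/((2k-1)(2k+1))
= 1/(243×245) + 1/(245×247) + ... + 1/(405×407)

Partial fractions: 1/((2k-1)(2k+1)) = (1/2)[1/(2k-1) - 1/(2k+1)]
The series telescopes:
= (1/2)[1/243 - 1/407]
= 82/98901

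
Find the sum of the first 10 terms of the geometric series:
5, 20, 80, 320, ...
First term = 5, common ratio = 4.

Sₙ = a(1 - rⁿ) / (1 - r)
S_10 = 5(1 - 4^10) / (1 - 4)
S_10 = 5(1 - 1048576) / (-3)
S_10 = 1747625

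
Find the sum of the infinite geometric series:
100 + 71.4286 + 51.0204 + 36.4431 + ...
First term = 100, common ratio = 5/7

For |r| < 1, S = a / (1 - r)
S = 100 / (1 - (5/7))
S = 100 / (2/7)
S = 350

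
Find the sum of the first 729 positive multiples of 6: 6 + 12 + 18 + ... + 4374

Factor out 6: = 6(1 + 2 + ... + 729) = 6 × n(n+1)/2
= 6 × 729×730/2
= 6 × 266085
= 1596510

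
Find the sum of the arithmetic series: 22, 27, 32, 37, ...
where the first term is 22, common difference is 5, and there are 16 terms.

Sₙ = n/2 × (first + last)
Last term = a + (n-1)d = 22 + (16-1)×5 = 97
S_16 = 16/2 × (22 + 97)
S_16 = 16/2 × 119 = 952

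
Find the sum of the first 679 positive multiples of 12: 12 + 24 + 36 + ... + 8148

Factor out 12: = 12(1 + 2 + ... + 679) = 12 × n(n+1)/2
= 12 × 679×680/2
= 12 × 230860
= 2770320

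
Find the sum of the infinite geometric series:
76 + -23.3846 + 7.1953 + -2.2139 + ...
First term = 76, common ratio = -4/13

For |r| < 1, S = a / (1 - r)
S = 76 / (1 - (-4/13))
S = 76 / (17/13)
S = 988/17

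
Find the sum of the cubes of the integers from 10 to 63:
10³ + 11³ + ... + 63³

Use ∑_{k=1}^{n} k³ = [n(n+1)/2]², then subtract the first 9 terms.
∑_{k=1}^{63} k³ = [63×64/2]² = 2016² = 4064256
∑_{k=1}^{9} k³ = [9×10/2]² = 45² = 2025
∑_{k=10}^{63} k³ = 4064256 - 2025 = 4062231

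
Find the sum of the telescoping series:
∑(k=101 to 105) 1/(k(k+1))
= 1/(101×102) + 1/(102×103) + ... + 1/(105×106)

Partial fractions: 1/(k(k+1)) = 1/k - 1/(k+1)
The series telescopes:
= (1/101 - 1/102) + (1/102 - 1/103) + ... + (1/105 - 1/106)
= 1/101 - 1/106
= 5/10706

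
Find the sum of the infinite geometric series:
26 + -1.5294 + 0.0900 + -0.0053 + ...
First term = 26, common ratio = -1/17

For |r| < 1, S = a / (1 - r)
S = 26 / (1 - (-1/17))
S = 26 / (18/17)
S = 221/9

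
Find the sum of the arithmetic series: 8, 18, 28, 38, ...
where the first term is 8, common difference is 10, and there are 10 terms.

Sₙ = n/2 × (first + last)
Last term = a + (n-1)d = 8 + (10-1)×10 = 98
S_10 = 10/2 × (8 + 98)
S_10 = 10/2 × 106 = 530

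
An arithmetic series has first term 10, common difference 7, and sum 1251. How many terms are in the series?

Using S = n/2 × [2a + (n-1)d]
1251 = n/2 × [2(10) + (n-1)(7)]
1251 = n/2 × [20 + 7n - 7]
2502 = n × [13 + 7n]
7n² + (13)n - 2502 = 0
Discriminant: Δ = (13)² - 4(7)(-2502) = 169 + 70056 = 70225
√Δ = 265
n = [-(13) + √Δ] / (2·7) = (-13 + 265) / 14 = 252 / 14 = 18
(The negative root is discarded since n must be a positive integer.)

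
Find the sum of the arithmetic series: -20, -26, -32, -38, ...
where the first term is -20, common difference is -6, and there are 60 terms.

Sₙ = n/2 × (first + last)
Last term = a + (n-1)d = -20 + (60-1)×(-6) = -374
S_60 = 60/2 × (-20 + (-374))
S_60 = 60/2 × (-394) = -11820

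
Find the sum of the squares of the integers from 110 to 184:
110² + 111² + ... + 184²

Use ∑_{k=1}^{n} k² = n(n+1)(2n+1)/6, then subtract the first 109 terms.
∑_{k=1}^{184} k² = 184×185×369/6 = 2093460
∑_{k=1}^{109} k² = 109×110×219/6 = 437635
∑_{k=110}^{184} k² = 2093460 - 437635 = 1655825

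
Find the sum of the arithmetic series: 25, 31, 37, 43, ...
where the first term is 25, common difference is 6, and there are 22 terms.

Sₙ = n/2 × (first + last)
Last term = a + (n-1)d = 25 + (22-1)×6 = 151
S_22 = 22/2 × (25 + 151)
S_22 = 22/2 × 176 = 1936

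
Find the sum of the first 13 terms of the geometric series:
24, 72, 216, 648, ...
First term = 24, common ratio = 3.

Sₙ = a(1 - rⁿ) / (1 - r)
S_13 = 24(1 - 3^13) / (1 - 3)
S_13 = 24(1 - 1594323) / (-2)
S_13 = 19131864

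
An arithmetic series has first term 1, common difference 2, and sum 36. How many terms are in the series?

Using S = n/2 × [2a + (n-1)d]
36 = n/2 × [2(1) + (n-1)(2)]
36 = n/2 × [2 + 2n - 2]
72 = n × [0 + 2n]
2n² + (0)n - 72 = 0
Discriminant: Δ = (0)² - 4(2)(-72) = 0 + 576 = 576
√Δ = 24
n = [-(0) + √Δ] / (2·2) = (0 + 24) / 4 = 24 / 4 = 6
(The negative root is discarded since n must be a positive integer.)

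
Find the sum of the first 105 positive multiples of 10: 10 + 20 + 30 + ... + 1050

Factor out 10: = 10(1 + 2 + ... + 105) = 10 × n(n+1)/2
= 10 × 105×106/2
= 10 × 5565
= 55650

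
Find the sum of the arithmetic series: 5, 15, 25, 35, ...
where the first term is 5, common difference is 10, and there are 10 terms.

Sₙ = n/2 × (first + last)
Last term = a + (n-1)d = 5 + (10-1)×10 = 95
S_10 = 10/2 × (5 + 95)
S_10 = 10/2 × 100 = 500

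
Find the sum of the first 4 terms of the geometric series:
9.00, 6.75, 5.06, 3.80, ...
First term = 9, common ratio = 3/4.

Sₙ = a(1 - rⁿ) / (1 - r)
S_4 = 9(1 - (3/4)^4) / (1 - (3/4))
S_4 = 9(1 - (81/256)) / (1/4)
S_4 = 1575/64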